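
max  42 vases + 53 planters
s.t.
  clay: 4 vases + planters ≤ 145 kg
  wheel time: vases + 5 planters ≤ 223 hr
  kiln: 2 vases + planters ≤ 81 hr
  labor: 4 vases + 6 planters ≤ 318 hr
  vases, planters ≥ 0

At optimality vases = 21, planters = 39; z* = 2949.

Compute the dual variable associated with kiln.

5

At the optimum: clay uses 123 of 145 (slack = 22); wheel time uses 216 of 223 (slack = 7); kiln uses 81 of 81 (binding); labor uses 318 of 318 (binding).
By complementary slackness, y = 0 for the non-binding constraints.
Dual feasibility on the basic columns requires 2·y_kiln + 4·y_labor = 42, 1·y_kiln + 6·y_labor = 53.
→ y_kiln = 5 and y_labor = 8.
Shadow price of kiln = 5.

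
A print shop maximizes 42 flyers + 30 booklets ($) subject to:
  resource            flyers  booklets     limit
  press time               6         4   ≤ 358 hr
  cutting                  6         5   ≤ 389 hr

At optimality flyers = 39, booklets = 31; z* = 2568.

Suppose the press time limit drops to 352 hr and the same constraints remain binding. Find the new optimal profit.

Check each constraint at x*: press time 358/358 (tight); cutting 389/389 (tight).
The binding rows give the dual system: 6·y_press time + 6·y_cutting = 42 and 4·y_press time + 5·y_cutting = 30.
Solving: y_press time = 5, y_cutting = 2.
Δz = y_press time·Δb = 5 × (-6) = -30, so new z* = 2568 − 30 = 2538.

2538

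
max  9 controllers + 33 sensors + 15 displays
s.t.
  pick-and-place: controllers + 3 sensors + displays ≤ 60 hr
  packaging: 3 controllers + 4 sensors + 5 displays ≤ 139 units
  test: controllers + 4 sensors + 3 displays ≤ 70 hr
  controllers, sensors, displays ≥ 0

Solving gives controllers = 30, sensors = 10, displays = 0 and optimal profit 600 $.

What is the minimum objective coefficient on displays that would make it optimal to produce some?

21

Check each constraint at x*: pick-and-place 60/60 (tight); packaging 130/139 (slack 9); test 70/70 (tight).
Slack constraints have shadow price 0 (complementary slackness).
The binding rows give the dual system: 1·y_pick-and-place + 1·y_test = 9 and 3·y_pick-and-place + 4·y_test = 33.
Solving: y_pick-and-place = 3, y_test = 6.
displays enters the basis when its profit ≥ yᵀa₃ = 3·1 + 6·3 = 21.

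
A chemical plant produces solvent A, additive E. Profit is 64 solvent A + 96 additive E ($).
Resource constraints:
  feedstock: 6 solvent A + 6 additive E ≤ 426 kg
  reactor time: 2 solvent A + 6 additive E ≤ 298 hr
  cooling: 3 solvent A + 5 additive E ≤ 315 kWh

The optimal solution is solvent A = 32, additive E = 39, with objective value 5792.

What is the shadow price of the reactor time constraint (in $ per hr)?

Binding: feedstock and reactor time. Non-binding: cooling (24 unused).
Slack constraints have shadow price 0 (complementary slackness).
The binding rows give the dual system: 6·y_feedstock + 2·y_reactor time = 64 and 6·y_feedstock + 6·y_reactor time = 96.
Solving: y_feedstock = 8, y_reactor time = 8.
Shadow price of reactor time = 8.

8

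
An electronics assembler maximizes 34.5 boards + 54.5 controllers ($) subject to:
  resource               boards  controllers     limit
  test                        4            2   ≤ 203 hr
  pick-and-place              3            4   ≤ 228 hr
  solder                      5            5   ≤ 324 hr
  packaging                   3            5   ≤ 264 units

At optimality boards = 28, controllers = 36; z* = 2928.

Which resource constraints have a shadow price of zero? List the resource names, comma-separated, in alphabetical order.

solder, test

test: 184/203 (slack 19)
pick-and-place: 228/228 (binding)
solder: 320/324 (slack 4)
packaging: 264/264 (binding)
By complementary slackness, a constraint with positive slack has shadow price 0 → solder, test.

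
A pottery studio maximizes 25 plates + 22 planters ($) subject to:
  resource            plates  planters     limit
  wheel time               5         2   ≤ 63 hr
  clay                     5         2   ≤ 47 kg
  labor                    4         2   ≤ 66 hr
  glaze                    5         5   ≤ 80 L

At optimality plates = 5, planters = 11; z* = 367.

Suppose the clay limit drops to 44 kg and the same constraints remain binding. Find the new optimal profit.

Check each constraint at x*: wheel time 47/63 (slack 16); clay 47/47 (tight); labor 42/66 (slack 24); glaze 80/80 (tight).
By complementary slackness, y = 0 for the non-binding constraints.
Dual feasibility on the basic columns requires 5·y_clay + 5·y_glaze = 25, 2·y_clay + 5·y_glaze = 22.
Solving: y_clay = 1, y_glaze = 4.
Δz = y_clay·Δb = 1 × (-3) = -3, so new z* = 367 − 3 = 364.

364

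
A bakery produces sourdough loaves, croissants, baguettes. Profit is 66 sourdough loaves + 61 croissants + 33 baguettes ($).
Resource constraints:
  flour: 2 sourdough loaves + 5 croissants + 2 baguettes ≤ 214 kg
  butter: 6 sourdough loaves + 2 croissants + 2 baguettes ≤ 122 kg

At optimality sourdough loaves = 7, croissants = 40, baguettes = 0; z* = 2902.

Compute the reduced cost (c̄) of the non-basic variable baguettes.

At the optimum: flour uses 214 of 214 (binding); butter uses 122 of 122 (binding).
Dual feasibility on the basic columns requires 2·y_flour + 6·y_butter = 66, 5·y_flour + 2·y_butter = 61.
This yields shadow prices y_flour = 9, y_butter = 8.
Reduced cost of baguettes: c₃ − yᵀa₃ = 33 − (9·2 + 8·2) = 33 − 34 = -1.

-1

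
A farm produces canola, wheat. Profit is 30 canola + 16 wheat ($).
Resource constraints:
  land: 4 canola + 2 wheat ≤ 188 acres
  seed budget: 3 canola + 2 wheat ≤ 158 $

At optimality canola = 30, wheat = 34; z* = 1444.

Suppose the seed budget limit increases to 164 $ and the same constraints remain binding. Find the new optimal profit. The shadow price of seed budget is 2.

1456

Δb = 6, so new z* = 1444 + (2)·(6) = 1444 + 12 = 1456.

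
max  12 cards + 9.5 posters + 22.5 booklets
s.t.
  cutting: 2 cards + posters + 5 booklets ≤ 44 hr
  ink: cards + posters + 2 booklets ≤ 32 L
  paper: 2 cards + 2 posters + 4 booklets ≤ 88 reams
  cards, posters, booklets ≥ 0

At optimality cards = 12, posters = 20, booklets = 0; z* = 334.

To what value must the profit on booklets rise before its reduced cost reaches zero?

Binding: cutting and ink. Non-binding: paper (24 unused).
By complementary slackness, y = 0 for the non-binding constraint.
The binding rows give the dual system: 2·y_cutting + 1·y_ink = 12 and 1·y_cutting + 1·y_ink = 9.5.
This yields shadow prices y_cutting = 2.5, y_ink = 7.
booklets enters the basis when its profit ≥ yᵀa₃ = 2.5·5 + 7·2 = 26.5.

26.5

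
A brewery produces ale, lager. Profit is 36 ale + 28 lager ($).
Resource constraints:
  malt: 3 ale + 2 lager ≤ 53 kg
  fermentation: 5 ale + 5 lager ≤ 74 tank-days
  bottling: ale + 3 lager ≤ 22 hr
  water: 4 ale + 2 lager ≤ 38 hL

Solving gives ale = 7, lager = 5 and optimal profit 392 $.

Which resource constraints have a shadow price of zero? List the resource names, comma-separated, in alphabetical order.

malt: 31/53 (slack 22)
fermentation: 60/74 (slack 14)
bottling: 22/22 (binding)
water: 38/38 (binding)
By complementary slackness, a constraint with positive slack has shadow price 0 → fermentation, malt.

fermentation, malt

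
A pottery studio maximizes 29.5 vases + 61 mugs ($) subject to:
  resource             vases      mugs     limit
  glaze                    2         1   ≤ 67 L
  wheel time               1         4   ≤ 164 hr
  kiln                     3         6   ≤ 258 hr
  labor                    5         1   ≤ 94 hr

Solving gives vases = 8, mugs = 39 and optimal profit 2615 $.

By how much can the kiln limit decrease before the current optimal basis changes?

Binding constraints: wheel time, kiln. The basis is B = [[1,4],[3,6]] with det -6.
Per unit decrease in kiln, x* moves by d = (-0.6667, 0.1667).
The basis stays optimal until vases reaches 0; allowable decrease = 12 hr.

12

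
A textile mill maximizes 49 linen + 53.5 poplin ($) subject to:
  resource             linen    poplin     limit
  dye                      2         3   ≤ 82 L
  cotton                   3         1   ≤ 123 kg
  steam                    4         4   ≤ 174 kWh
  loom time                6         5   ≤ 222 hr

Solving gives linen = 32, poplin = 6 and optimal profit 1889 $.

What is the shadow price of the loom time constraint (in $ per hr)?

At the optimum: dye uses 82 of 82 (binding); cotton uses 102 of 123 (slack = 21); steam uses 152 of 174 (slack = 22); loom time uses 222 of 222 (binding).
Slack constraints have shadow price 0 (complementary slackness).
Dual feasibility on the basic columns requires 2·y_dye + 6·y_loom time = 49, 3·y_dye + 5·y_loom time = 53.5.
→ y_dye = 9.5 and y_loom time = 5.
Shadow price of loom time = 5.

5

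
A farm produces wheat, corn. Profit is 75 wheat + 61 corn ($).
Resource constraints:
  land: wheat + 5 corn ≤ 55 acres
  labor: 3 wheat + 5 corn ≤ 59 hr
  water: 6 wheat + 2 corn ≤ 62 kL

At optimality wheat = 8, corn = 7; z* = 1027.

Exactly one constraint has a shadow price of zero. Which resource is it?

land: 43/55 (slack 12)
labor: 59/59 (binding)
water: 62/62 (binding)
By complementary slackness, a constraint with positive slack has shadow price 0 → land.

land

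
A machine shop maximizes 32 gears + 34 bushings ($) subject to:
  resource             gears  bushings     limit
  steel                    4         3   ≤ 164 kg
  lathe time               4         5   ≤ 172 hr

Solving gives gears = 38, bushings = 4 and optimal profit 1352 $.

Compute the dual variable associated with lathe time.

At the optimum: steel uses 164 of 164 (binding); lathe time uses 172 of 172 (binding).
Dual feasibility on the basic columns requires 4·y_steel + 4·y_lathe time = 32, 3·y_steel + 5·y_lathe time = 34.
→ y_steel = 3 and y_lathe time = 5.
Shadow price of lathe time = 5.

5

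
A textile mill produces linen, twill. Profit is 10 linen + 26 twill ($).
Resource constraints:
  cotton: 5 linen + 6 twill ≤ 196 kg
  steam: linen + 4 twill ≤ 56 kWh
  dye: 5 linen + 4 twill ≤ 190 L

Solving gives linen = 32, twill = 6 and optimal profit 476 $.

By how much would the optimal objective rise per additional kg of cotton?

At the optimum: cotton uses 196 of 196 (binding); steam uses 56 of 56 (binding); dye uses 184 of 190 (slack = 6).
Slack constraints have shadow price 0 (complementary slackness).
The binding rows give the dual system: 5·y_cotton + 1·y_steam = 10 and 6·y_cotton + 4·y_steam = 26.
→ y_cotton = 1 and y_steam = 5.
Shadow price of cotton = 1.

1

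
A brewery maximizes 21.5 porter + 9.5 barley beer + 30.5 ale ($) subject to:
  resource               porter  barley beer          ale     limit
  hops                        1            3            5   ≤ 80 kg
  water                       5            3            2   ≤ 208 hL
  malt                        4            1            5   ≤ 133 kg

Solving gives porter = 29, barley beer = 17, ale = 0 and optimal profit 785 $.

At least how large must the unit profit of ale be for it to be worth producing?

32.5

At the optimum: hops uses 80 of 80 (binding); water uses 196 of 208 (slack = 12); malt uses 133 of 133 (binding).
Slack constraints have shadow price 0 (complementary slackness).
The binding rows give the dual system: 1·y_hops + 4·y_malt = 21.5 and 3·y_hops + 1·y_malt = 9.5.
This yields shadow prices y_hops = 1.5, y_malt = 5.
ale enters the basis when its profit ≥ yᵀa₃ = 1.5·5 + 5·5 = 32.5.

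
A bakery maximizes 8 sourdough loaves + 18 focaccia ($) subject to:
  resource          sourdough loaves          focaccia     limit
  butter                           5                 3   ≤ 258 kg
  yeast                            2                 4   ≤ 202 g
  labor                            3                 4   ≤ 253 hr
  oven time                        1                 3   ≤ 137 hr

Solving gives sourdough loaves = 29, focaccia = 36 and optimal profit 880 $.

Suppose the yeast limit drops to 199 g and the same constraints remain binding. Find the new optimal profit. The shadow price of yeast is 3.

871

Δb = -3, so new z* = 880 + (3)·(-3) = 880 − 9 = 871.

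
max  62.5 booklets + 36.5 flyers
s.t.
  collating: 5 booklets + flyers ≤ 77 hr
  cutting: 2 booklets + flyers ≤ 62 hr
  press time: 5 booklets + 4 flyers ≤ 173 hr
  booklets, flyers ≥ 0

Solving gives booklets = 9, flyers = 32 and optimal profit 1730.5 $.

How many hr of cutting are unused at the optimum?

12

cutting used = 2·9 + 1·32 = 50; slack = 62 − 50 = 12.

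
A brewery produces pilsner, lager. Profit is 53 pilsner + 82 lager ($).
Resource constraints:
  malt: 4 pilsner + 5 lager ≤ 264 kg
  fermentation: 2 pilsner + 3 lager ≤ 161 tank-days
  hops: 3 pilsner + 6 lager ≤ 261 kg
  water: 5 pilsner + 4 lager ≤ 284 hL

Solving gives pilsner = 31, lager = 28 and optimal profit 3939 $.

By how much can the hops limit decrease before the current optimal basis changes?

17

Binding constraints: malt, hops. The basis is B = [[4,5],[3,6]] with det 9.
Per unit decrease in hops, x* moves by d = (0.5556, -0.4444).
The basis stays optimal until water becomes binding; allowable decrease = 17 kg.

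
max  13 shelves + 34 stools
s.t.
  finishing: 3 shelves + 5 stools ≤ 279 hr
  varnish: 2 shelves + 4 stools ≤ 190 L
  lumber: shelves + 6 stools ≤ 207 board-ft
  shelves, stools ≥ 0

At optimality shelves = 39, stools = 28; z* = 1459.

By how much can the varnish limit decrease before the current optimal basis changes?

Binding constraints: varnish, lumber. The basis is B = [[2,4],[1,6]] with det 8.
Per unit decrease in varnish, x* moves by d = (-0.75, 0.125).
The basis stays optimal until shelves reaches 0; allowable decrease = 52 L.

52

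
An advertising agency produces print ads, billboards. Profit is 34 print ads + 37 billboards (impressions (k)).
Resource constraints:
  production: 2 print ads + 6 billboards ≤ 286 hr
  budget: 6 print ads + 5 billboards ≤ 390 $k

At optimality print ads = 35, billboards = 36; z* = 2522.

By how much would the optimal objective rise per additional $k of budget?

5

At the optimum: production uses 286 of 286 (binding); budget uses 390 of 390 (binding).
From A_Bᵀ y = c: 2·y_production + 6·y_budget = 34; 6·y_production + 5·y_budget = 37.
This yields shadow prices y_production = 2, y_budget = 5.
Shadow price of budget = 5.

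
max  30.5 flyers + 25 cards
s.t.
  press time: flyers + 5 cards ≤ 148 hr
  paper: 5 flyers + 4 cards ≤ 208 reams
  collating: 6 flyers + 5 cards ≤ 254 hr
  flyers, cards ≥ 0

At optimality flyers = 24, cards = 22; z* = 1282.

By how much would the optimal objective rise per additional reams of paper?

Binding: paper and collating. Non-binding: press time (14 unused).
Since press time is not tight, its dual is 0.
Dual feasibility on the basic columns requires 5·y_paper + 6·y_collating = 30.5, 4·y_paper + 5·y_collating = 25.
This yields shadow prices y_paper = 2.5, y_collating = 3.
Shadow price of paper = 2.5.

2.5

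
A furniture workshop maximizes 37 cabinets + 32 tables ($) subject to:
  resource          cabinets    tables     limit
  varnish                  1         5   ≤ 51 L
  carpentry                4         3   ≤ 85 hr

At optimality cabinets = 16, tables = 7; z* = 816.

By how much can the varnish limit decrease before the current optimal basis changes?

Binding constraints: varnish, carpentry. The basis is B = [[1,5],[4,3]] with det -17.
Per unit decrease in varnish, x* moves by d = (0.1765, -0.2353).
The basis stays optimal until tables reaches 0; allowable decrease = 29.75 L.

29.75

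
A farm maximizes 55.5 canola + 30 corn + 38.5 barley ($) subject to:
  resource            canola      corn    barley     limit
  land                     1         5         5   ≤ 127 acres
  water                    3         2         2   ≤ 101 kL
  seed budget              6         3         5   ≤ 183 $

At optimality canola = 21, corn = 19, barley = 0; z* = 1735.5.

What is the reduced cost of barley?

-5.5

Check each constraint at x*: land 116/127 (slack 11); water 101/101 (tight); seed budget 183/183 (tight).
By complementary slackness, y = 0 for the non-binding constraint.
From A_Bᵀ y = c: 3·y_water + 6·y_seed budget = 55.5; 2·y_water + 3·y_seed budget = 30.
→ y_water = 4.5 and y_seed budget = 7.
Reduced cost of barley: c₃ − yᵀa₃ = 38.5 − (4.5·2 + 7·5) = 38.5 − 44 = -5.5.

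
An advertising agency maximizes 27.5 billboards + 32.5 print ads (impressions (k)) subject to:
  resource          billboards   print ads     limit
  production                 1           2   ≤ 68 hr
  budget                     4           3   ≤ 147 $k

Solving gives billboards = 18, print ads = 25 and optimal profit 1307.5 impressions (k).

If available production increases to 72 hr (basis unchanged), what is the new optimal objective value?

1345.5

Check each constraint at x*: production 68/68 (tight); budget 147/147 (tight).
From A_Bᵀ y = c: 1·y_production + 4·y_budget = 27.5; 2·y_production + 3·y_budget = 32.5.
Solving: y_production = 9.5, y_budget = 4.5.
Δz = y_production·Δb = 9.5 × (4) = 38, so new z* = 1307.5 + 38 = 1345.5.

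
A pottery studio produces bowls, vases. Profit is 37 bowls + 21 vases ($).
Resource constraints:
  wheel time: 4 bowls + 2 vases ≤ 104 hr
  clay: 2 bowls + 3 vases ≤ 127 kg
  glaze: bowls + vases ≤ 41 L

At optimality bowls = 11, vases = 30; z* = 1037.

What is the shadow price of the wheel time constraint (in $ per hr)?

Binding: wheel time and glaze. Non-binding: clay (15 unused).
Slack constraints have shadow price 0 (complementary slackness).
The binding rows give the dual system: 4·y_wheel time + 1·y_glaze = 37 and 2·y_wheel time + 1·y_glaze = 21.
Solving: y_wheel time = 8, y_glaze = 5.
Shadow price of wheel time = 8.

8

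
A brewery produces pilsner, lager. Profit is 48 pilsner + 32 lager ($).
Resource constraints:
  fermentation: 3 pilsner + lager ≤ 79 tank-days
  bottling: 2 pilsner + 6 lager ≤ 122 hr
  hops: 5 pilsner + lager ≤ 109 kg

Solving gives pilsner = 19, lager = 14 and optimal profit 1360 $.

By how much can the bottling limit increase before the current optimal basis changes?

Binding constraints: bottling, hops. The basis is B = [[2,6],[5,1]] with det -28.
Per unit increase in bottling, x* moves by d = (-0.0357, 0.1786).
The basis stays optimal until fermentation becomes binding; allowable increase = 112 hr.

112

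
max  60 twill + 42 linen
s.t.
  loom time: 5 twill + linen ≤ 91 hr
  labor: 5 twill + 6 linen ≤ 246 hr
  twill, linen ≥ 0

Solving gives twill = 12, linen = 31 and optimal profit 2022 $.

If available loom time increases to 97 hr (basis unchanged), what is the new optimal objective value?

2058

At the optimum: loom time uses 91 of 91 (binding); labor uses 246 of 246 (binding).
The binding rows give the dual system: 5·y_loom time + 5·y_labor = 60 and 1·y_loom time + 6·y_labor = 42.
Solving: y_loom time = 6, y_labor = 6.
Δz = y_loom time·Δb = 6 × (6) = 36, so new z* = 2022 + 36 = 2058.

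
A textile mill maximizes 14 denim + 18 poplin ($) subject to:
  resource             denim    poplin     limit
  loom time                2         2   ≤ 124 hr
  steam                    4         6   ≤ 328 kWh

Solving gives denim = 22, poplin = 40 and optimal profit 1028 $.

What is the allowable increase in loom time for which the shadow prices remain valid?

Binding constraints: loom time, steam. The basis is B = [[2,2],[4,6]] with det 4.
Per unit increase in loom time, x* moves by d = (1.5, -1).
The basis stays optimal until poplin reaches 0; allowable increase = 40 hr.

40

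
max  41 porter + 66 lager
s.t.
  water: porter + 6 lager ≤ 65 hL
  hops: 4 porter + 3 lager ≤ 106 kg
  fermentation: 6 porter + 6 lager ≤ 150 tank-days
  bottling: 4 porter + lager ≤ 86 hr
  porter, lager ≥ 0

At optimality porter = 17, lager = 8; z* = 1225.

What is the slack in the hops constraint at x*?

14

hops used = 4·17 + 3·8 = 92; slack = 106 − 92 = 14.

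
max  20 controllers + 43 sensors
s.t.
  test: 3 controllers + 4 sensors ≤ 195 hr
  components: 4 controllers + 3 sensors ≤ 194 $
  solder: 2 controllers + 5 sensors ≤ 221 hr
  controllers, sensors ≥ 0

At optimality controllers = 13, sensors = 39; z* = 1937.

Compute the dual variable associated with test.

2

Check each constraint at x*: test 195/195 (tight); components 169/194 (slack 25); solder 221/221 (tight).
By complementary slackness, y = 0 for the non-binding constraint.
The binding rows give the dual system: 3·y_test + 2·y_solder = 20 and 4·y_test + 5·y_solder = 43.
→ y_test = 2 and y_solder = 7.
Shadow price of test = 2.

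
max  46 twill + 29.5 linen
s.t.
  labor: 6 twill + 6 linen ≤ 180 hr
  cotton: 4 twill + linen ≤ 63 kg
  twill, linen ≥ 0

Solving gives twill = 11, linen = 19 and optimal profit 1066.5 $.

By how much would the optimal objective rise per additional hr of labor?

4

Both labor and cotton are binding at x*.
The binding rows give the dual system: 6·y_labor + 4·y_cotton = 46 and 6·y_labor + 1·y_cotton = 29.5.
This yields shadow prices y_labor = 4, y_cotton = 5.5.
Shadow price of labor = 4.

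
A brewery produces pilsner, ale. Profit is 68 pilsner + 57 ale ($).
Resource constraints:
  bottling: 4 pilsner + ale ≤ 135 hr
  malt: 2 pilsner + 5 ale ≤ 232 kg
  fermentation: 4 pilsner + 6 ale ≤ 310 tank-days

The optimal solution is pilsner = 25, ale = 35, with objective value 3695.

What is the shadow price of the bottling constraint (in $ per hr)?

9

At the optimum: bottling uses 135 of 135 (binding); malt uses 225 of 232 (slack = 7); fermentation uses 310 of 310 (binding).
By complementary slackness, y = 0 for the non-binding constraint.
From A_Bᵀ y = c: 4·y_bottling + 4·y_fermentation = 68; 1·y_bottling + 6·y_fermentation = 57.
Solving: y_bottling = 9, y_fermentation = 8.
Shadow price of bottling = 9.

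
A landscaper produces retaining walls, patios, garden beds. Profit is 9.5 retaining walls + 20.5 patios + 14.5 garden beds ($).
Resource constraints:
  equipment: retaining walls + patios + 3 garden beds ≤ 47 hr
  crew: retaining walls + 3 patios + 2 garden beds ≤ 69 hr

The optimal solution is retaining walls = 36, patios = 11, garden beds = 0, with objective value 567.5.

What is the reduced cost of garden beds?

-8.5

At the optimum: equipment uses 47 of 47 (binding); crew uses 69 of 69 (binding).
From A_Bᵀ y = c: 1·y_equipment + 1·y_crew = 9.5; 1·y_equipment + 3·y_crew = 20.5.
→ y_equipment = 4 and y_crew = 5.5.
Reduced cost of garden beds: c₃ − yᵀa₃ = 14.5 − (4·3 + 5.5·2) = 14.5 − 23 = -8.5.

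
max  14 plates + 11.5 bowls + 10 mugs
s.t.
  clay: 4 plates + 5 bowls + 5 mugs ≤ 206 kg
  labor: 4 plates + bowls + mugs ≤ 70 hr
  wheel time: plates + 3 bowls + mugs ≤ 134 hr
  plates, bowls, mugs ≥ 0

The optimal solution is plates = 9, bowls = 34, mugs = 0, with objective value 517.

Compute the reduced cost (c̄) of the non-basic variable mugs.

-1.5

At the optimum: clay uses 206 of 206 (binding); labor uses 70 of 70 (binding); wheel time uses 111 of 134 (slack = 23).
Slack constraints have shadow price 0 (complementary slackness).
Dual feasibility on the basic columns requires 4·y_clay + 4·y_labor = 14, 5·y_clay + 1·y_labor = 11.5.
Solving: y_clay = 2, y_labor = 1.5.
Reduced cost of mugs: c₃ − yᵀa₃ = 10 − (2·5 + 1.5·1) = 10 − 11.5 = -1.5.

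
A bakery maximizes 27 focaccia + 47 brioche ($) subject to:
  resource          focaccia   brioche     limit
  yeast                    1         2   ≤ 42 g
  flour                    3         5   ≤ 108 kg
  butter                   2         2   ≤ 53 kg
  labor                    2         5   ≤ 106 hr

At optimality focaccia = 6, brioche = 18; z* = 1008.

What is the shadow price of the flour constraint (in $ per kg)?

7

Check each constraint at x*: yeast 42/42 (tight); flour 108/108 (tight); butter 48/53 (slack 5); labor 102/106 (slack 4).
Since butter, labor are not tight, their duals are 0.
From A_Bᵀ y = c: 1·y_yeast + 3·y_flour = 27; 2·y_yeast + 5·y_flour = 47.
Solving: y_yeast = 6, y_flour = 7.
Shadow price of flour = 7.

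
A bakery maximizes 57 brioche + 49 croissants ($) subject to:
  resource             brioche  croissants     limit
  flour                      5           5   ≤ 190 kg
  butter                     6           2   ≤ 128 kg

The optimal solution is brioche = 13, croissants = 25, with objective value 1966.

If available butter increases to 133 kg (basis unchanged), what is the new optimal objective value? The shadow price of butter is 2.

Δb = 5, so new z* = 1966 + (2)·(5) = 1966 + 10 = 1976.

1976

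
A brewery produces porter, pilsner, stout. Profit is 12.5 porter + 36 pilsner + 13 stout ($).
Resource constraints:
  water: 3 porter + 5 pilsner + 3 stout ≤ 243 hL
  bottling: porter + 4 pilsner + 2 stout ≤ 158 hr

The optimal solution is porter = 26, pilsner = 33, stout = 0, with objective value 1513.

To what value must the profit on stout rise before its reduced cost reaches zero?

19

Check each constraint at x*: water 243/243 (tight); bottling 158/158 (tight).
From A_Bᵀ y = c: 3·y_water + 1·y_bottling = 12.5; 5·y_water + 4·y_bottling = 36.
This yields shadow prices y_water = 2, y_bottling = 6.5.
stout enters the basis when its profit ≥ yᵀa₃ = 2·3 + 6.5·2 = 19.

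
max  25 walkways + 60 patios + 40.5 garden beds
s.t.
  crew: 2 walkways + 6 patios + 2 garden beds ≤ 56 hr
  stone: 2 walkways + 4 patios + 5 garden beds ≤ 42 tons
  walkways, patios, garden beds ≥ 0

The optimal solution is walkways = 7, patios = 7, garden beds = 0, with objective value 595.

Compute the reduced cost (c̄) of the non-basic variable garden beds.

Both crew and stone are binding at x*.
Dual feasibility on the basic columns requires 2·y_crew + 2·y_stone = 25, 6·y_crew + 4·y_stone = 60.
This yields shadow prices y_crew = 5, y_stone = 7.5.
Reduced cost of garden beds: c₃ − yᵀa₃ = 40.5 − (5·2 + 7.5·5) = 40.5 − 47.5 = -7.

-7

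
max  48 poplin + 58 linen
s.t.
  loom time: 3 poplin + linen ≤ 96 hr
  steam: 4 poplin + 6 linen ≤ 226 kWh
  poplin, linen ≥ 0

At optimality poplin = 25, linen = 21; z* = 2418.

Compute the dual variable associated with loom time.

Check each constraint at x*: loom time 96/96 (tight); steam 226/226 (tight).
Dual feasibility on the basic columns requires 3·y_loom time + 4·y_steam = 48, 1·y_loom time + 6·y_steam = 58.
This yields shadow prices y_loom time = 4, y_steam = 9.
Shadow price of loom time = 4.

4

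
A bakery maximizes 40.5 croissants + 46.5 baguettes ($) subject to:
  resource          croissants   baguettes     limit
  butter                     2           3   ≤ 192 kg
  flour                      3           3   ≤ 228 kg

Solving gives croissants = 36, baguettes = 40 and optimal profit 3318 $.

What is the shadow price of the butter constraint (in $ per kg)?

6

Both butter and flour are binding at x*.
Dual feasibility on the basic columns requires 2·y_butter + 3·y_flour = 40.5, 3·y_butter + 3·y_flour = 46.5.
→ y_butter = 6 and y_flour = 9.5.
Shadow price of butter = 6.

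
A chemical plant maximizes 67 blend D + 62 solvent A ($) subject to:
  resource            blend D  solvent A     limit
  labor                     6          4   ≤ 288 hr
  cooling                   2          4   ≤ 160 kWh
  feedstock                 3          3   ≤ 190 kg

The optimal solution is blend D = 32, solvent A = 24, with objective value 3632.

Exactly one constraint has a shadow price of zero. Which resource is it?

feedstock

labor: 288/288 (binding)
cooling: 160/160 (binding)
feedstock: 168/190 (slack 22)
By complementary slackness, a constraint with positive slack has shadow price 0 → feedstock.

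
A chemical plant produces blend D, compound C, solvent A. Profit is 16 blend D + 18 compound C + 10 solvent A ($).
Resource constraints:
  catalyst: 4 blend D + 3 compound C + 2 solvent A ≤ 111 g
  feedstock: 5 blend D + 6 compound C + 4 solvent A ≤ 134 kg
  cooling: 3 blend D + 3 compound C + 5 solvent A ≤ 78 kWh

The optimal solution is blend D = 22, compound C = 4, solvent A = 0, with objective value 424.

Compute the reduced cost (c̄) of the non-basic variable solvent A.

Binding: feedstock and cooling. Non-binding: catalyst (11 unused).
Since catalyst is not tight, its dual is 0.
The binding rows give the dual system: 5·y_feedstock + 3·y_cooling = 16 and 6·y_feedstock + 3·y_cooling = 18.
→ y_feedstock = 2 and y_cooling = 2.
Reduced cost of solvent A: c₃ − yᵀa₃ = 10 − (2·4 + 2·5) = 10 − 18 = -8.

-8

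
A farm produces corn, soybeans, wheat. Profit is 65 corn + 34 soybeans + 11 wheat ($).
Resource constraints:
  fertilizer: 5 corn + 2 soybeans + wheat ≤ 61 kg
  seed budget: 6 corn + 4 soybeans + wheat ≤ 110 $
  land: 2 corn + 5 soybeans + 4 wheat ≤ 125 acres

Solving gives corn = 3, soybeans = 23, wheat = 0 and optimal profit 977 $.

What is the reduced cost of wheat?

At the optimum: fertilizer uses 61 of 61 (binding); seed budget uses 110 of 110 (binding); land uses 121 of 125 (slack = 4).
Slack constraints have shadow price 0 (complementary slackness).
From A_Bᵀ y = c: 5·y_fertilizer + 6·y_seed budget = 65; 2·y_fertilizer + 4·y_seed budget = 34.
Solving: y_fertilizer = 7, y_seed budget = 5.
Reduced cost of wheat: c₃ − yᵀa₃ = 11 − (7·1 + 5·1) = 11 − 12 = -1.

-1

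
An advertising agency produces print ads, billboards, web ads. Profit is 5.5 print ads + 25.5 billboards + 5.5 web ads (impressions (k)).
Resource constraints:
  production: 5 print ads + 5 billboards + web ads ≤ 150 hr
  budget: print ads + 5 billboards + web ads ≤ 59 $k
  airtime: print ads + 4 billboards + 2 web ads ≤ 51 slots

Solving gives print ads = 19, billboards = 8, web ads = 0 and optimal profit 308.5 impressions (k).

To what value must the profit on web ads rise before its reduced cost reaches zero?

At the optimum: production uses 135 of 150 (slack = 15); budget uses 59 of 59 (binding); airtime uses 51 of 51 (binding).
Since production is not tight, its dual is 0.
The binding rows give the dual system: 1·y_budget + 1·y_airtime = 5.5 and 5·y_budget + 4·y_airtime = 25.5.
→ y_budget = 3.5 and y_airtime = 2.
web ads enters the basis when its profit ≥ yᵀa₃ = 3.5·1 + 2·2 = 7.5.

7.5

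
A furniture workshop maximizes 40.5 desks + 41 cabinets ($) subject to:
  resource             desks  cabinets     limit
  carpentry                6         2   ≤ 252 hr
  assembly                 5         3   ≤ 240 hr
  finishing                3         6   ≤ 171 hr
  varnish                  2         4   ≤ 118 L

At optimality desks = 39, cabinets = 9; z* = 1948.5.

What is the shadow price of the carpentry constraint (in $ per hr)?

4

Binding: carpentry and finishing. Non-binding: assembly (18 unused), varnish (4 unused).
Slack constraints have shadow price 0 (complementary slackness).
The binding rows give the dual system: 6·y_carpentry + 3·y_finishing = 40.5 and 2·y_carpentry + 6·y_finishing = 41.
This yields shadow prices y_carpentry = 4, y_finishing = 5.5.
Shadow price of carpentry = 4.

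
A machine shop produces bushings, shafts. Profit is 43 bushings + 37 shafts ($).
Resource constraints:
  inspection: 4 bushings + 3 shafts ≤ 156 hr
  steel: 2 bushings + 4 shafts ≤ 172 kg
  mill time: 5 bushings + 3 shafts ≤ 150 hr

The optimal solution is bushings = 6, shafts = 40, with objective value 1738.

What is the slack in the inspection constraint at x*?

inspection used = 4·6 + 3·40 = 144; slack = 156 − 144 = 12.

12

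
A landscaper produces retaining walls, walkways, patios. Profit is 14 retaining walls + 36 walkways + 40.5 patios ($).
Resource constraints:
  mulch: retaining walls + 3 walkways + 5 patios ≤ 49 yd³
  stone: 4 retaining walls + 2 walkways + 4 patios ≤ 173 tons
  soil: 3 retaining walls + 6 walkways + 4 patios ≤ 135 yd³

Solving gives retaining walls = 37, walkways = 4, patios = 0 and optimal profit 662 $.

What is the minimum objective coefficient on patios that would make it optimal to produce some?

At the optimum: mulch uses 49 of 49 (binding); stone uses 156 of 173 (slack = 17); soil uses 135 of 135 (binding).
By complementary slackness, y = 0 for the non-binding constraint.
Dual feasibility on the basic columns requires 1·y_mulch + 3·y_soil = 14, 3·y_mulch + 6·y_soil = 36.
Solving: y_mulch = 8, y_soil = 2.
patios enters the basis when its profit ≥ yᵀa₃ = 8·5 + 2·4 = 48.

48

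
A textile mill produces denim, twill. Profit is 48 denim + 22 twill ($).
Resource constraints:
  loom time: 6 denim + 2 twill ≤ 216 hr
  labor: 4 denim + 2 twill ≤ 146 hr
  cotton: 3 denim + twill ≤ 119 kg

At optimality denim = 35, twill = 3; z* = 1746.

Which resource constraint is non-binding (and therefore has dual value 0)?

cotton

loom time: 216/216 (binding)
labor: 146/146 (binding)
cotton: 108/119 (slack 11)
By complementary slackness, a constraint with positive slack has shadow price 0 → cotton.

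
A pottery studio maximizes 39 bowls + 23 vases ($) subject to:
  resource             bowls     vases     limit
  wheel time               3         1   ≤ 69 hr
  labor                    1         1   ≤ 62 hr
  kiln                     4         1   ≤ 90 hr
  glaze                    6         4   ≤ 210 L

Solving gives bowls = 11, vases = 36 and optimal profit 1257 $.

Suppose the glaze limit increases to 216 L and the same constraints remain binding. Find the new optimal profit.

Binding: wheel time and glaze. Non-binding: labor (15 unused), kiln (10 unused).
Since labor, kiln are not tight, their duals are 0.
The binding rows give the dual system: 3·y_wheel time + 6·y_glaze = 39 and 1·y_wheel time + 4·y_glaze = 23.
→ y_wheel time = 3 and y_glaze = 5.
Δz = y_glaze·Δb = 5 × (6) = 30, so new z* = 1257 + 30 = 1287.

1287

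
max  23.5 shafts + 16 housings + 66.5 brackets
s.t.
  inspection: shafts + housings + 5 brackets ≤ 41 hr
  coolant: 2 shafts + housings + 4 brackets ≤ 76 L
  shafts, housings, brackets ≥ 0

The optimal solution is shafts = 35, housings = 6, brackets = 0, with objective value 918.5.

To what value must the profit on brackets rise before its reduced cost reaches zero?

72.5

Both inspection and coolant are binding at x*.
From A_Bᵀ y = c: 1·y_inspection + 2·y_coolant = 23.5; 1·y_inspection + 1·y_coolant = 16.
This yields shadow prices y_inspection = 8.5, y_coolant = 7.5.
brackets enters the basis when its profit ≥ yᵀa₃ = 8.5·5 + 7.5·4 = 72.5.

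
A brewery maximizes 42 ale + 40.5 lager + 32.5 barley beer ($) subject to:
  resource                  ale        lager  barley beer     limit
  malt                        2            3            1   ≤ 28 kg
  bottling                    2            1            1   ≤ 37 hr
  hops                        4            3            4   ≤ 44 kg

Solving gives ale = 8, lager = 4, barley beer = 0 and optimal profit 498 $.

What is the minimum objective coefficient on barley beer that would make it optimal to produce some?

36

Check each constraint at x*: malt 28/28 (tight); bottling 20/37 (slack 17); hops 44/44 (tight).
Slack constraints have shadow price 0 (complementary slackness).
From A_Bᵀ y = c: 2·y_malt + 4·y_hops = 42; 3·y_malt + 3·y_hops = 40.5.
This yields shadow prices y_malt = 6, y_hops = 7.5.
barley beer enters the basis when its profit ≥ yᵀa₃ = 6·1 + 7.5·4 = 36.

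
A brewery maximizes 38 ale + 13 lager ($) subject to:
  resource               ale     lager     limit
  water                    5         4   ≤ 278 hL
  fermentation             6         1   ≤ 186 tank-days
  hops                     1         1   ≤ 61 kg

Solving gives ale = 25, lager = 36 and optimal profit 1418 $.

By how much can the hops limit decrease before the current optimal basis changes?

Binding constraints: fermentation, hops. The basis is B = [[6,1],[1,1]] with det 5.
Per unit decrease in hops, x* moves by d = (0.2, -1.2).
The basis stays optimal until lager reaches 0; allowable decrease = 30 kg.

30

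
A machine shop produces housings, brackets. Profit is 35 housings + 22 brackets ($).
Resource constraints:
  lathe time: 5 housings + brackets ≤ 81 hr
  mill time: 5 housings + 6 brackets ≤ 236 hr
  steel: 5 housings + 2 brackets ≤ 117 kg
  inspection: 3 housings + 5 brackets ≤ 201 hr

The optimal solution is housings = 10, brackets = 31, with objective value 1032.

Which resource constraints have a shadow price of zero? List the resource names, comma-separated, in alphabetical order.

lathe time: 81/81 (binding)
mill time: 236/236 (binding)
steel: 112/117 (slack 5)
inspection: 185/201 (slack 16)
By complementary slackness, a constraint with positive slack has shadow price 0 → inspection, steel.

inspection, steel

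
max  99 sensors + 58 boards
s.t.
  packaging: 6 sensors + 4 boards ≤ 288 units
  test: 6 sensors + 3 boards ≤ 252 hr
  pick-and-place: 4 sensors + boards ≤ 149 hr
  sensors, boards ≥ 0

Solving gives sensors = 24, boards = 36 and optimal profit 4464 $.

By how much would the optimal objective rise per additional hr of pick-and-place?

0

Check each constraint at x*: packaging 288/288 (tight); test 252/252 (tight); pick-and-place 132/149 (slack 17).
Slack constraints have shadow price 0 (complementary slackness).
The binding rows give the dual system: 6·y_packaging + 6·y_test = 99 and 4·y_packaging + 3·y_test = 58.
This yields shadow prices y_packaging = 8.5, y_test = 8.
Shadow price of pick-and-place = 0.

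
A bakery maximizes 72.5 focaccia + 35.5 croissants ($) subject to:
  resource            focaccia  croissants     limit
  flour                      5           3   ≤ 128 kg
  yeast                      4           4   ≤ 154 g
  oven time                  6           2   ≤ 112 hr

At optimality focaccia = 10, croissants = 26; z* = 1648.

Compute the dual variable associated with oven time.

5

Binding: flour and oven time. Non-binding: yeast (10 unused).
Slack constraints have shadow price 0 (complementary slackness).
From A_Bᵀ y = c: 5·y_flour + 6·y_oven time = 72.5; 3·y_flour + 2·y_oven time = 35.5.
This yields shadow prices y_flour = 8.5, y_oven time = 5.
Shadow price of oven time = 5.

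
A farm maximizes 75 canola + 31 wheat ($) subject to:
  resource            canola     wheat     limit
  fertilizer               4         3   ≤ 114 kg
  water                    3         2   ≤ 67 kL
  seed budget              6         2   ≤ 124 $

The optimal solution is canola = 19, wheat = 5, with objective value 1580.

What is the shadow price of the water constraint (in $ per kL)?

At the optimum: fertilizer uses 91 of 114 (slack = 23); water uses 67 of 67 (binding); seed budget uses 124 of 124 (binding).
Since fertilizer is not tight, its dual is 0.
Dual feasibility on the basic columns requires 3·y_water + 6·y_seed budget = 75, 2·y_water + 2·y_seed budget = 31.
→ y_water = 6 and y_seed budget = 9.5.
Shadow price of water = 6.

6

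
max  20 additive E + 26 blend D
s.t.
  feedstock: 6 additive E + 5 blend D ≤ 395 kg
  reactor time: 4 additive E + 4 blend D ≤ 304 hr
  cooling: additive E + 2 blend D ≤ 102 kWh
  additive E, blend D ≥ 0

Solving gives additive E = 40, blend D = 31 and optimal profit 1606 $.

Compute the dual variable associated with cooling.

Binding: feedstock and cooling. Non-binding: reactor time (20 unused).
Slack constraints have shadow price 0 (complementary slackness).
From A_Bᵀ y = c: 6·y_feedstock + 1·y_cooling = 20; 5·y_feedstock + 2·y_cooling = 26.
Solving: y_feedstock = 2, y_cooling = 8.
Shadow price of cooling = 8.

8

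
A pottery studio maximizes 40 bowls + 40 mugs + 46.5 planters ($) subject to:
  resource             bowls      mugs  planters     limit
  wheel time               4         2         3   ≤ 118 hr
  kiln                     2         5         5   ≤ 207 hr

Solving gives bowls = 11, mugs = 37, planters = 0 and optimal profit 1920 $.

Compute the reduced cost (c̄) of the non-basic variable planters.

At the optimum: wheel time uses 118 of 118 (binding); kiln uses 207 of 207 (binding).
The binding rows give the dual system: 4·y_wheel time + 2·y_kiln = 40 and 2·y_wheel time + 5·y_kiln = 40.
This yields shadow prices y_wheel time = 7.5, y_kiln = 5.
Reduced cost of planters: c₃ − yᵀa₃ = 46.5 − (7.5·3 + 5·5) = 46.5 − 47.5 = -1.

-1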